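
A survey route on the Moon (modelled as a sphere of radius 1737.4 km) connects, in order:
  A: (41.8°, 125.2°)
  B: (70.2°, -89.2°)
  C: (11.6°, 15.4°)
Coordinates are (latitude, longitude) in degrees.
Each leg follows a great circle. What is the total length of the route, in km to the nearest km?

4524 km

Leg A→B: central angle 1.1387 rad, distance 1978.4 km.
Leg B→C: central angle 1.4651 rad, distance 2545.4 km.
Total: 1978.4 + 2545.4 ≈ 4524 km.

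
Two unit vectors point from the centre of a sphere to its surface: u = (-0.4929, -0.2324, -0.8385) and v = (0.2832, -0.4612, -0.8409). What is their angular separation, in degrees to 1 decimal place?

47.7°

u·v = 0.6727; |u| = 1.0000, |v| = 1.0000.
cos θ = (u·v)/(|u||v|) = 0.6727, so θ = 47.7°.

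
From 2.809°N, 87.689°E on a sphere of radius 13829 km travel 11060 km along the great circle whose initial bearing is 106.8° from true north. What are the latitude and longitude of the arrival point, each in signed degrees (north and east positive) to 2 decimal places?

-9.96°, 131.88°

Angular distance δ = d/R = 11060/13829 = 0.79977 rad; initial bearing θ = 1.8640 rad.
sin φ₂ = sin φ₁ cos δ + cos φ₁ sin δ cos θ = (0.0490)(0.6969) + (0.9988)(0.7172)(-0.2890) = -0.1729, so φ₂ = -9.96°.
Δλ = atan2(sin θ sin δ cos φ₁, cos δ − sin φ₁ sin φ₂) = atan2(0.6858, 0.7053) = 44.193°.
λ₂ = 87.689° + 44.193° = 131.88°.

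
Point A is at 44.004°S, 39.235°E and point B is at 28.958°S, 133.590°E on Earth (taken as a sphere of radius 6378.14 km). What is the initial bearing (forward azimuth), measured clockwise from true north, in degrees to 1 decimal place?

114.3°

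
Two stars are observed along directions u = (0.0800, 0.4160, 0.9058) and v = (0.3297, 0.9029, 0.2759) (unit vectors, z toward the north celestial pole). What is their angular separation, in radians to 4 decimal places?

u·v = 0.6519; |u| = 1.0000, |v| = 1.0000.
cos θ = (u·v)/(|u||v|) = 0.6519, so θ = 0.8607 rad.

0.8607 rad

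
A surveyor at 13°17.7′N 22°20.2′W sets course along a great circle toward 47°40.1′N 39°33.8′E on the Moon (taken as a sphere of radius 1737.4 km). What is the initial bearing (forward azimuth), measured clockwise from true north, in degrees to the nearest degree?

43°

With φ₁ = 0.2320, φ₂ = 0.8320, Δλ = 1.0804 rad, the forward-azimuth formula gives
θ = atan2( sin Δλ cos φ₂ , cos φ₁ sin φ₂ − sin φ₁ cos φ₂ cos Δλ ) = atan2(0.5940, 0.6465) = 42.58°.
So the initial bearing is 43°.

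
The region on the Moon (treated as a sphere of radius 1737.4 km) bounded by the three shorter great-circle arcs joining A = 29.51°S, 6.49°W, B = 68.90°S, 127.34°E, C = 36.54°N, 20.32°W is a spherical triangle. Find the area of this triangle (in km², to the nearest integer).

399078 km²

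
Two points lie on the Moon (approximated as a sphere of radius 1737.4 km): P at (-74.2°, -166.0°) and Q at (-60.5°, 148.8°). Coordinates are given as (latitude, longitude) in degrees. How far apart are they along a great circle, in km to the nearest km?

645 km

Let φ₁ = -1.2950 rad, φ₂ = -1.0559 rad, and Δλ = -0.7889 rad.
cos c = sin φ₁ sin φ₂ + cos φ₁ cos φ₂ cos Δλ = (-0.9622)(-0.8704) + (0.2723)(0.4924)(0.7046) = 0.93195,
so c = arccos(0.93195) = 0.37105 rad.
Distance = R·c = 1737.4 × 0.3710 ≈ 645 km.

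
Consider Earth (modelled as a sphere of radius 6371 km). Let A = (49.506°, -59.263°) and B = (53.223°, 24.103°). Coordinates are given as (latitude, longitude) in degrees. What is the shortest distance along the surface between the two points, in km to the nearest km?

Let φ₁ = 0.8640 rad, φ₂ = 0.9289 rad, and Δλ = 1.4550 rad.
Haversine: a = sin²(Δφ/2) + cos φ₁ cos φ₂ sin²(Δλ/2) = 0.0011 + (0.6494)(0.5987)(0.4422) = 0.17298.
Central angle c = 2·arcsin(√a) = 0.85789 rad.
Distance = R·c = 6371 × 0.8579 ≈ 5466 km.

5466 km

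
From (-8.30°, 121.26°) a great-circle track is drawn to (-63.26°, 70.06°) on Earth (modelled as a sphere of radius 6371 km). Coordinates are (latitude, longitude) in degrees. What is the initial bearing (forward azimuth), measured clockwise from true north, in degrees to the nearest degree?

203°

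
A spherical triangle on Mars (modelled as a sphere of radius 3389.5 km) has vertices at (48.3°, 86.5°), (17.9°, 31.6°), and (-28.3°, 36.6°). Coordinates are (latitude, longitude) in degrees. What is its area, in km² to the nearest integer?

Side lengths (central angles): a = 0.8108, b = 1.5475, c = 0.9354 rad; semiperimeter s = 1.6468.
By l'Huilier's theorem, tan(E/4) = √[tan(s/2) tan((s−a)/2) tan((s−b)/2) tan((s−c)/2)], giving spherical excess E = 0.3753 rad.
Area = E·R² = 0.3753 × (3389.5)² ≈ 4311146 km².

4311146 km²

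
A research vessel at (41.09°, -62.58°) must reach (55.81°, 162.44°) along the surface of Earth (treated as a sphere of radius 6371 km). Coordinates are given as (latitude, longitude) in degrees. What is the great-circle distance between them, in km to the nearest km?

With latitudes φ₁ = 41.090°, φ₂ = 55.810° and longitude difference Δλ = -134.980°:
Haversine: a = sin²(Δφ/2) + cos φ₁ cos φ₂ sin²(Δλ/2) = 0.0164 + (0.7537)(0.5619)(0.8534) = 0.37786.
Central angle c = 2·arcsin(√a) = 1.32401 rad.
Distance = R·c = 6371 × 1.3240 ≈ 8435 km.

8435 km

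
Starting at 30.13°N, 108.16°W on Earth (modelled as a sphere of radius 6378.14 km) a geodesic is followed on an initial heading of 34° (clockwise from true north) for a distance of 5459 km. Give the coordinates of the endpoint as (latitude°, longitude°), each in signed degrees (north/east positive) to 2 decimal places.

Angular distance δ = d/R = 5459/6378.14 = 0.85589 rad; initial bearing θ = 0.5934 rad.
sin φ₂ = sin φ₁ cos δ + cos φ₁ sin δ cos θ = (0.5020)(0.6555) + (0.8649)(0.7552)(0.8290) = 0.8705, so φ₂ = 60.52°.
Δλ = atan2(sin θ sin δ cos φ₁, cos δ − sin φ₁ sin φ₂) = atan2(0.3652, 0.2186) = 59.101°.
λ₂ = -108.160° + 59.101° = -49.06°.

60.52°, -49.06°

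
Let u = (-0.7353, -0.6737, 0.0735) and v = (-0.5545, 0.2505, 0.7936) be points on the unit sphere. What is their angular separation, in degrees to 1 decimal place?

72.7°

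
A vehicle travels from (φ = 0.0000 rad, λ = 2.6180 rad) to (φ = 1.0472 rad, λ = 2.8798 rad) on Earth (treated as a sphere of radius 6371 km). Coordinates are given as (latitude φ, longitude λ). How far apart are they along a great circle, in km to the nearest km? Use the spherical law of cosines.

6796 km

In radians: φ₁ = 0.0000, φ₂ = 1.0472, Δλ = 15.000° = 0.2618 rad.
cos c = sin φ₁ sin φ₂ + cos φ₁ cos φ₂ cos Δλ = (0.0000)(0.8660) + (1.0000)(0.5000)(0.9659) = 0.48296,
so c = arccos(0.48296) = 1.06676 rad.
Distance = R·c = 6371 × 1.0668 ≈ 6796 km.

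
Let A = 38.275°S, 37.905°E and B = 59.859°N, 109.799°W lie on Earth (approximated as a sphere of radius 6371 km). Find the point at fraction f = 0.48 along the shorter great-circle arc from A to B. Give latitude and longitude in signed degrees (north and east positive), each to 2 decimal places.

25.99°, 2.88°

Central angle δ = 2.6238 rad. Interpolating on the sphere with fraction f = 0.48:
P = [sin((1−f)δ)·A + sin(fδ)·B] / sin δ = 1.9773·A + 1.9231·B in Cartesian coordinates,
giving P = (0.8977, 0.0451, 0.4382), i.e. latitude 25.99°, longitude 2.88°.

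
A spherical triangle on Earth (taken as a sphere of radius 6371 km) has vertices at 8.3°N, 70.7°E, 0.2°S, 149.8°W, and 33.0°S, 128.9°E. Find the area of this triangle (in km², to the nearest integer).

45991286 km²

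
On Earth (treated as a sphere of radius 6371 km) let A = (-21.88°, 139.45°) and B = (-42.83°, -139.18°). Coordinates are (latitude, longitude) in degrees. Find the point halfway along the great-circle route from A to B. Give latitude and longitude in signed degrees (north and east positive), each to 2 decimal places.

-39.73°, 174.39°

Central angle δ = 1.2074 rad. Interpolating on the sphere with fraction f = 0.5:
P = [sin((1−f)δ)·A + sin(fδ)·B] / sin δ = 0.6074·A + 0.6074·B in Cartesian coordinates,
giving P = (-0.7653, 0.0752, -0.6392), i.e. latitude -39.73°, longitude 174.39°.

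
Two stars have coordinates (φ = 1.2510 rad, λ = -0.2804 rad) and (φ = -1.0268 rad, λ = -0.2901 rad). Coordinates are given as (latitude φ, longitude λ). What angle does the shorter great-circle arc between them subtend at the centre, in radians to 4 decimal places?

Let φ₁ = 1.2510 rad, φ₂ = -1.0268 rad, and Δλ = -0.0097 rad.
Haversine: a = sin²(Δφ/2) + cos φ₁ cos φ₂ sin²(Δλ/2) = 0.8248 + (0.3144)(0.5176)(0.0000) = 0.82478.
Central angle c = 2·arcsin(√a) = 2.27781 rad.
So the angular separation is 2.2778 rad.

2.2778 rad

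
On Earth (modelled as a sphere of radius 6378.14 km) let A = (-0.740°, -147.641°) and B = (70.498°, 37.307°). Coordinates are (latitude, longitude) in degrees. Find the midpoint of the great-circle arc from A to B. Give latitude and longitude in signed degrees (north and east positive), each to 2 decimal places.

The central angle between A and B is δ = 1.9228 rad.
With f = 0.5, the slerp weights are sin((1−f)δ)/sin δ = 0.8735 and sin(fδ)/sin δ = 0.8735.
Weighted sum of the unit vectors: (0.8735)·(-0.8446,-0.5352,-0.0129) + (0.8735)·(0.2655,0.2023,0.9426) = (-0.5059, -0.2907, 0.8121).
Converting back: φ = atan2(z, √(x²+y²)) = 54.31°, λ = atan2(y, x) = -150.11°.

54.31°, -150.11°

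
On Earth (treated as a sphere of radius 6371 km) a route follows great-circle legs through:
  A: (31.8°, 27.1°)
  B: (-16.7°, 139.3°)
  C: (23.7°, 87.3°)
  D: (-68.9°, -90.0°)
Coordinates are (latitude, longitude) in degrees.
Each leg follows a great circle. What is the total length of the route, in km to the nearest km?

Leg A→B: central angle 2.0477 rad, distance 13045.7 km.
Leg B→C: central angle 1.1324 rad, distance 7214.7 km.
Leg C→D: central angle 2.3522 rad, distance 14985.8 km.
Total: 13045.7 + 7214.7 + 14985.8 ≈ 35246 km.

35246 km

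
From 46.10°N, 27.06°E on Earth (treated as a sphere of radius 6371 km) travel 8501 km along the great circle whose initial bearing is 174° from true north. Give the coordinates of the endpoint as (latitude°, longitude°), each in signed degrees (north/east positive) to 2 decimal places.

-30.11°, 33.81°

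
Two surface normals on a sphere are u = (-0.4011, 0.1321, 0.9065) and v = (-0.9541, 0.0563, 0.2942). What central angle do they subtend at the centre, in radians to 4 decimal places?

u·v = 0.6568; |u| = 1.0000, |v| = 1.0000.
cos θ = (u·v)/(|u||v|) = 0.6568, so θ = 0.8542 rad.

0.8542 rad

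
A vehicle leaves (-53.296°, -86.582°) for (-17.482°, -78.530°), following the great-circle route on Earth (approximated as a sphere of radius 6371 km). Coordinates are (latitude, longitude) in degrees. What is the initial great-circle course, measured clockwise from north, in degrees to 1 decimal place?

13.0°

Δλ = 8.052° = 0.1405 rad.
y = sin Δλ · cos φ₂ = (0.1401)(0.9538) = 0.1336
x = cos φ₁ sin φ₂ − sin φ₁ cos φ₂ cos Δλ = (0.5977)(-0.3004) − (-0.8017)(0.9538)(0.9901) = 0.5776
θ = atan2(y, x) = 13.02°, so the bearing is 13.0°.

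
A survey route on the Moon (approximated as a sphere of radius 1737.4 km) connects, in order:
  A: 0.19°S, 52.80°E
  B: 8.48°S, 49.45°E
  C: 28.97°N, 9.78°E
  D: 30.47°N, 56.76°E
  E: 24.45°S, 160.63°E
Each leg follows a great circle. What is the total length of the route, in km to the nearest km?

6563 km

Leg A→B: central angle 0.1560 rad, distance 271.0 km.
Leg B→C: central angle 0.9340 rad, distance 1622.7 km.
Leg C→D: central angle 0.7074 rad, distance 1229.0 km.
Leg D→E: central angle 1.9801 rad, distance 3440.2 km.
Total: 271.0 + 1622.7 + 1229.0 + 3440.2 ≈ 6563 km.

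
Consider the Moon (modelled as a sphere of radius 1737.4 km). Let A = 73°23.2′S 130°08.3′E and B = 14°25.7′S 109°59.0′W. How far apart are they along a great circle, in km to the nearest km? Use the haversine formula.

2554 km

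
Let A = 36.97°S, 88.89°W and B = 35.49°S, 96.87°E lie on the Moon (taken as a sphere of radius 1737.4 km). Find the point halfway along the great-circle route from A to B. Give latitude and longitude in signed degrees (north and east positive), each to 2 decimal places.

Central angle δ = 1.8735 rad. Interpolating on the sphere with fraction f = 0.5:
P = [sin((1−f)δ)·A + sin(fδ)·B] / sin δ = 0.8440·A + 0.8440·B in Cartesian coordinates,
giving P = (-0.0691, 0.0081, -0.9976), i.e. latitude -86.01°, longitude 173.34°.

-86.01°, 173.34°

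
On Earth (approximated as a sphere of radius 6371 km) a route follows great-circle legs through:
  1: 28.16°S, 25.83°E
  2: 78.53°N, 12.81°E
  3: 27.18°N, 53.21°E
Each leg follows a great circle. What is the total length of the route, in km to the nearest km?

Leg 1→2: central angle 1.8668 rad, distance 11893.4 km.
Leg 2→3: central angle 0.9491 rad, distance 6047.0 km.
Total: 11893.4 + 6047.0 ≈ 17940 km.

17940 km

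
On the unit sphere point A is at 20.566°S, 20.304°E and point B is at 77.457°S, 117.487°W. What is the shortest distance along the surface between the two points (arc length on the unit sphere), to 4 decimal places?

1.3773

In radians: φ₁ = -0.3589, φ₂ = -1.3519, Δλ = -137.791° = -2.4049 rad.
cos c = sin φ₁ sin φ₂ + cos φ₁ cos φ₂ cos Δλ = (-0.3513)(-0.9761) + (0.9363)(0.2172)(-0.7407) = 0.19229,
so c = arccos(0.19229) = 1.37730 rad.
On the unit sphere the arc length equals the central angle: 1.3773.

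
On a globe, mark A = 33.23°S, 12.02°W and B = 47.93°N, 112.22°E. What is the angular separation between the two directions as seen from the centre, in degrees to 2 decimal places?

136.23°

With latitudes φ₁ = -33.230°, φ₂ = 47.930° and longitude difference Δλ = 124.240°:
Haversine: a = sin²(Δφ/2) + cos φ₁ cos φ₂ sin²(Δλ/2) = 0.4232 + (0.8365)(0.6700)(0.7813) = 0.86108.
Central angle c = 2·arcsin(√a) = 2.37770 rad.
So the angular separation is 136.23°.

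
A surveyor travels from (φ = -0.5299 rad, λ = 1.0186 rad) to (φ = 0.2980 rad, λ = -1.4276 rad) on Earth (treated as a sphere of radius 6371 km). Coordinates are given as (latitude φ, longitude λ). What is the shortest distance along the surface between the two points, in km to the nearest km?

15725 km

Let φ₁ = -0.5299 rad, φ₂ = 0.2980 rad, and Δλ = -2.4462 rad.
cos c = sin φ₁ sin φ₂ + cos φ₁ cos φ₂ cos Δλ = (-0.5054)(0.2936) + (0.8629)(0.9559)(-0.7678) = -0.78171,
so c = arccos(-0.78171) = 2.46820 rad.
Distance = R·c = 6371 × 2.4682 ≈ 15725 km.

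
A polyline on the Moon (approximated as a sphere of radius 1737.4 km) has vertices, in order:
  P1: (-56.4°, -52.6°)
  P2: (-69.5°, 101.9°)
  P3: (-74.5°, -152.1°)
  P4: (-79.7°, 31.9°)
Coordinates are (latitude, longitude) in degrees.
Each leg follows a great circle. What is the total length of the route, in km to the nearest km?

3253 km

Leg P1→P2: central angle 0.9207 rad, distance 1599.6 km.
Leg P2→P3: central angle 0.5016 rad, distance 871.5 km.
Leg P3→P4: central angle 0.4500 rad, distance 781.9 km.
Total: 1599.6 + 871.5 + 781.9 ≈ 3253 km.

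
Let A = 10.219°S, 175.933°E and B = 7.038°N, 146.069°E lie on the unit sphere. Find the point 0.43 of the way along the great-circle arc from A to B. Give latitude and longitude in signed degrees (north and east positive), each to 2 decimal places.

-2.87°, 163.01°

Central angle δ = 0.6001 rad. Interpolating on the sphere with fraction f = 0.43:
P = [sin((1−f)δ)·A + sin(fδ)·B] / sin δ = 0.5940·A + 0.4519·B in Cartesian coordinates,
giving P = (-0.9552, 0.2918, -0.0500), i.e. latitude -2.87°, longitude 163.01°.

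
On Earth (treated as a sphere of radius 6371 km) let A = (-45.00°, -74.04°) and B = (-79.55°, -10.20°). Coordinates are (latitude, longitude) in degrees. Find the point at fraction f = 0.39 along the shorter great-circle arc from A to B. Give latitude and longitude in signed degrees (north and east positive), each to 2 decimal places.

-60.37°, -66.08°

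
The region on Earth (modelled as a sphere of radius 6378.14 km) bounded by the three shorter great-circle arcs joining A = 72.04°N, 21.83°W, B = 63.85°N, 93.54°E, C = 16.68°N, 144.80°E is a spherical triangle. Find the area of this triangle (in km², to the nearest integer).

10092833 km²

Side lengths (central angles): a = 1.0218, b = 1.5851, c = 0.6507 rad; semiperimeter s = 1.6288.
By l'Huilier's theorem, tan(E/4) = √[tan(s/2) tan((s−a)/2) tan((s−b)/2) tan((s−c)/2)], giving spherical excess E = 0.2481 rad.
Area = E·R² = 0.2481 × (6378.14)² ≈ 10092833 km².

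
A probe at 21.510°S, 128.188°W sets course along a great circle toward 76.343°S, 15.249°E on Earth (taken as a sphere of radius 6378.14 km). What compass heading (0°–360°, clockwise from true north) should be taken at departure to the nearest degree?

172°

Δλ = 143.437° = 2.5034 rad.
y = sin Δλ · cos φ₂ = (0.5957)(0.2361) = 0.1407
x = cos φ₁ sin φ₂ − sin φ₁ cos φ₂ cos Δλ = (0.9304)(-0.9717) − (-0.3667)(0.2361)(-0.8032) = -0.9736
θ = atan2(y, x) = 171.78°, so the bearing is 172°.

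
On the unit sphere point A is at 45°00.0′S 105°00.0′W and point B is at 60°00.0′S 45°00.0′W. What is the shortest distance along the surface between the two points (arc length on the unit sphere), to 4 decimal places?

0.6614

In radians: φ₁ = -0.7854, φ₂ = -1.0472, Δλ = 60.000° = 1.0472 rad.
cos c = sin φ₁ sin φ₂ + cos φ₁ cos φ₂ cos Δλ = (-0.7071)(-0.8660) + (0.7071)(0.5000)(0.5000) = 0.78915,
so c = arccos(0.78915) = 0.66137 rad.
On the unit sphere the arc length equals the central angle: 0.6614.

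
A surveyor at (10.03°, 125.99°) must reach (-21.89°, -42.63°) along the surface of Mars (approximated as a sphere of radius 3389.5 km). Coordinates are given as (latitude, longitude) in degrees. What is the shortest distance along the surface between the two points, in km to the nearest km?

With latitudes φ₁ = 10.030°, φ₂ = -21.890° and longitude difference Δλ = -168.620°:
Haversine: a = sin²(Δφ/2) + cos φ₁ cos φ₂ sin²(Δλ/2) = 0.0756 + (0.9847)(0.9279)(0.9902) = 0.98034.
Central angle c = 2·arcsin(√a) = 2.86027 rad.
Distance = R·c = 3389.5 × 2.8603 ≈ 9695 km.

9695 km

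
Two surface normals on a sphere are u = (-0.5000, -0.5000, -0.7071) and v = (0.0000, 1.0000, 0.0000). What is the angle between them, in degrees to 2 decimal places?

120.00°

u·v = -0.5000; |u| = 1.0000, |v| = 1.0000.
cos θ = (u·v)/(|u||v|) = -0.5000, so θ = 120.00°.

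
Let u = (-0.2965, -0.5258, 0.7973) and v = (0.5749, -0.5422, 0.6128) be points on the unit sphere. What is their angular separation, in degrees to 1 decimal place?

u·v = 0.6032; |u| = 1.0000, |v| = 1.0000.
cos θ = (u·v)/(|u||v|) = 0.6032, so θ = 52.9°.

52.9°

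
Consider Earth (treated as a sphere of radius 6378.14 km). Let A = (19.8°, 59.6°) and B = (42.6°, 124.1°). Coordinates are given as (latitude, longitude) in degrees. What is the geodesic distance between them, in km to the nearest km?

6475 km

With latitudes φ₁ = 19.800°, φ₂ = 42.600° and longitude difference Δλ = 64.500°:
cos c = sin φ₁ sin φ₂ + cos φ₁ cos φ₂ cos Δλ = (0.3387)(0.6769) + (0.9409)(0.7361)(0.4305) = 0.52745,
so c = arccos(0.52745) = 1.01520 rad.
Distance = R·c = 6378.14 × 1.0152 ≈ 6475 km.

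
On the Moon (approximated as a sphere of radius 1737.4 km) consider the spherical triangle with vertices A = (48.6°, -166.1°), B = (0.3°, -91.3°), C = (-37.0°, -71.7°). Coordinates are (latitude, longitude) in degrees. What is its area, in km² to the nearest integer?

777833 km²

Side lengths (central angles): a = 0.7239, b = 2.0851, c = 1.3925 rad; semiperimeter s = 2.1008.
By l'Huilier's theorem, tan(E/4) = √[tan(s/2) tan((s−a)/2) tan((s−b)/2) tan((s−c)/2)], giving spherical excess E = 0.2577 rad.
Area = E·R² = 0.2577 × (1737.4)² ≈ 777833 km².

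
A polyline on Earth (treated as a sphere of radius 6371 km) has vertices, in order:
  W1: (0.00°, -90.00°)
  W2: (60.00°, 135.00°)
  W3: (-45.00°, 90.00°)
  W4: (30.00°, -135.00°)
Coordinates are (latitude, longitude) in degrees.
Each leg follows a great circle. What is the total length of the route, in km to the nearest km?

Leg W1→W2: central angle 1.9322 rad, distance 12309.8 km.
Leg W2→W3: central angle 1.9416 rad, distance 12370.0 km.
Leg W3→W4: central angle 2.4760 rad, distance 15774.8 km.
Total: 12309.8 + 12370.0 + 15774.8 ≈ 40455 km.

40455 km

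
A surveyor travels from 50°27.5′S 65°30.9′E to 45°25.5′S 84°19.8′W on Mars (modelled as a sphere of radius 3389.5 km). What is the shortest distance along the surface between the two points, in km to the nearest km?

With latitudes φ₁ = -50.458°, φ₂ = -45.425° and longitude difference Δλ = -149.845°:
cos c = sin φ₁ sin φ₂ + cos φ₁ cos φ₂ cos Δλ = (-0.7712)(-0.7123) + (0.6366)(0.7018)(-0.8647) = 0.16297,
so c = arccos(0.16297) = 1.40709 rad.
Distance = R·c = 3389.5 × 1.4071 ≈ 4769 km.

4769 km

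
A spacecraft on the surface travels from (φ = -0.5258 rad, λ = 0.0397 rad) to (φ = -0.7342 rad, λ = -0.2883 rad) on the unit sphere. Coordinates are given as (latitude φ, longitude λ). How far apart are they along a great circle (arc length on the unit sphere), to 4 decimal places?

0.3358

Let φ₁ = -0.5258 rad, φ₂ = -0.7342 rad, and Δλ = -0.3280 rad.
Haversine: a = sin²(Δφ/2) + cos φ₁ cos φ₂ sin²(Δλ/2) = 0.0108 + (0.8649)(0.7424)(0.0267) = 0.02793.
Central angle c = 2·arcsin(√a) = 0.33584 rad.
On the unit sphere the arc length equals the central angle: 0.3358.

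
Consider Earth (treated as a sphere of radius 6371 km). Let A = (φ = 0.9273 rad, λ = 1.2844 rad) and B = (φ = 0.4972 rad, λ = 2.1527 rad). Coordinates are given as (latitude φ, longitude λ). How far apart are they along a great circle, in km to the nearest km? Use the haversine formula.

4865 km

In radians: φ₁ = 0.9273, φ₂ = 0.4972, Δλ = 49.750° = 0.8683 rad.
Haversine: a = sin²(Δφ/2) + cos φ₁ cos φ₂ sin²(Δλ/2) = 0.0455 + (0.6000)(0.8789)(0.1769) = 0.13885.
Central angle c = 2·arcsin(√a) = 0.76366 rad.
Distance = R·c = 6371 × 0.7637 ≈ 4865 km.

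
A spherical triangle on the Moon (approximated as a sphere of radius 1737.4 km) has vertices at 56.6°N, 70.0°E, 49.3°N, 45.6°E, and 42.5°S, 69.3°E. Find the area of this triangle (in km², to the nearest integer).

Side lengths (central angles): a = 1.6428, b = 1.7297, c = 0.2844 rad; semiperimeter s = 1.8284.
By l'Huilier's theorem, tan(E/4) = √[tan(s/2) tan((s−a)/2) tan((s−b)/2) tan((s−c)/2)], giving spherical excess E = 0.3044 rad.
Area = E·R² = 0.3044 × (1737.4)² ≈ 918731 km².

918731 km²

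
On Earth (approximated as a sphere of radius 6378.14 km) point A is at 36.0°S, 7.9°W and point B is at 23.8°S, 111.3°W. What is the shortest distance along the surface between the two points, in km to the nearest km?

9600 km

With latitudes φ₁ = -36.000°, φ₂ = -23.800° and longitude difference Δλ = -103.400°:
cos c = sin φ₁ sin φ₂ + cos φ₁ cos φ₂ cos Δλ = (-0.5878)(-0.4035) + (0.8090)(0.9150)(-0.2317) = 0.06565,
so c = arccos(0.06565) = 1.50510 rad.
Distance = R·c = 6378.14 × 1.5051 ≈ 9600 km.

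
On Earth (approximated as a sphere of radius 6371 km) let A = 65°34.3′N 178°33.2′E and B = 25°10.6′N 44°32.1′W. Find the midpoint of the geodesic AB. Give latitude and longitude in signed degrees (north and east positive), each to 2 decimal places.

The central angle between A and B is δ = 1.4565 rad.
With f = 0.5, the slerp weights are sin((1−f)δ)/sin δ = 0.6700 and sin(fδ)/sin δ = 0.6700.
Weighted sum of the unit vectors: (0.6700)·(-0.4134,0.0104,0.9105) + (0.6700)·(0.6451,-0.6347,0.4254) = (0.1552, -0.4182, 0.8950).
Converting back: φ = atan2(z, √(x²+y²)) = 63.51°, λ = atan2(y, x) = -69.64°.

63.51°, -69.64°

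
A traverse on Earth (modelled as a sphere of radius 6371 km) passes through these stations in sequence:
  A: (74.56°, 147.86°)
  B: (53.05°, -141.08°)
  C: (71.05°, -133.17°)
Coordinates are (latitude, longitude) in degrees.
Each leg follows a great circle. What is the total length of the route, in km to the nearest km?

5897 km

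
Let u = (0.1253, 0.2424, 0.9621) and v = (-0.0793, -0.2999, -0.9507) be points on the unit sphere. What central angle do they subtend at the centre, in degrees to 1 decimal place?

u·v = -0.9973; |u| = 1.0000, |v| = 1.0000.
cos θ = (u·v)/(|u||v|) = -0.9972, so θ = 175.7°.

175.7°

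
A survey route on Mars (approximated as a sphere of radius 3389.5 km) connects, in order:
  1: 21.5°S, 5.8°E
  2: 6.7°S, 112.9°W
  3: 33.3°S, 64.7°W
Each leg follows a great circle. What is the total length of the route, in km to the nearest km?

Leg 1→2: central angle 1.9834 rad, distance 6722.7 km.
Leg 2→3: central angle 0.9054 rad, distance 3069.0 km.
Total: 6722.7 + 3069.0 ≈ 9792 km.

9792 km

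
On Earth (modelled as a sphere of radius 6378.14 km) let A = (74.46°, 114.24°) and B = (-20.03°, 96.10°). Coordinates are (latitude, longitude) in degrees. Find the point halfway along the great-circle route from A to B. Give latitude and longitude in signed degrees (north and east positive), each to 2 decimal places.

Central angle δ = 1.6617 rad. Interpolating on the sphere with fraction f = 0.5:
P = [sin((1−f)δ)·A + sin(fδ)·B] / sin δ = 0.7416·A + 0.7416·B in Cartesian coordinates,
giving P = (-0.1556, 0.8739, 0.4605), i.e. latitude 27.42°, longitude 100.10°.

27.42°, 100.10°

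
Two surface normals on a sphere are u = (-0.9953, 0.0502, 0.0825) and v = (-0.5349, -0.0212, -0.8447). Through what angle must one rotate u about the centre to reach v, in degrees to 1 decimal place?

62.5°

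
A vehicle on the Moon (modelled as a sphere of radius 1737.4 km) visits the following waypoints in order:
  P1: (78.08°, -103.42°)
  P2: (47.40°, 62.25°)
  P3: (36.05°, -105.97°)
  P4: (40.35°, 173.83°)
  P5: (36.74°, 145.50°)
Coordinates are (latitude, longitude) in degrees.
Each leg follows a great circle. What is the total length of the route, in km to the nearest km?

7077 km

Leg P1→P2: central angle 0.9462 rad, distance 1643.9 km.
Leg P2→P3: central angle 1.6735 rad, distance 2907.6 km.
Leg P3→P4: central angle 1.0634 rad, distance 1847.6 km.
Leg P4→P5: central angle 0.3901 rad, distance 677.8 km.
Total: 1643.9 + 2907.6 + 1847.6 + 677.8 ≈ 7077 km.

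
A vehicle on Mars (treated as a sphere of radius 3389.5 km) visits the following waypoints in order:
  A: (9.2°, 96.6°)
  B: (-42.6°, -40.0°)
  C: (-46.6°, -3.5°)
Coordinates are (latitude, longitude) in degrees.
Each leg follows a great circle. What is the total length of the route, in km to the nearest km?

9203 km

Leg A→B: central angle 2.2603 rad, distance 7661.4 km.
Leg B→C: central angle 0.4548 rad, distance 1541.4 km.
Total: 7661.4 + 1541.4 ≈ 9203 km.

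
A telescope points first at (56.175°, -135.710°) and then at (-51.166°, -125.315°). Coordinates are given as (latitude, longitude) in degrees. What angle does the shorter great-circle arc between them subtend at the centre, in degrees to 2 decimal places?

In radians: φ₁ = 0.9804, φ₂ = -0.8930, Δλ = 10.395° = 0.1814 rad.
cos c = sin φ₁ sin φ₂ + cos φ₁ cos φ₂ cos Δλ = (0.8307)(-0.7790) + (0.5567)(0.6271)(0.9836) = -0.30379,
so c = arccos(-0.30379) = 1.87946 rad.
So the angular separation is 107.69°.

107.69°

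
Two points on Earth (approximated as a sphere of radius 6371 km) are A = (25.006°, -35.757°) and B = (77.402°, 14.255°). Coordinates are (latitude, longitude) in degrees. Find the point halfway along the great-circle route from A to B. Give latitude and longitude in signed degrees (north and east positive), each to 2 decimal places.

The central angle between A and B is δ = 1.0009 rad.
With f = 0.5, the slerp weights are sin((1−f)δ)/sin δ = 0.5699 and sin(fδ)/sin δ = 0.5699.
Weighted sum of the unit vectors: (0.5699)·(0.7354,-0.5296,0.4227) + (0.5699)·(0.2114,0.0537,0.9759) = (0.5396, -0.2712, 0.7971).
Converting back: φ = atan2(z, √(x²+y²)) = 52.85°, λ = atan2(y, x) = -26.68°.

52.85°, -26.68°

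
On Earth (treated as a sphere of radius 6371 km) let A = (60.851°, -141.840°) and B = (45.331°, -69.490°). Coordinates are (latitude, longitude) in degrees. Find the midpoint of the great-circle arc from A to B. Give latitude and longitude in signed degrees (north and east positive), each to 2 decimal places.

Central angle δ = 0.7599 rad. Interpolating on the sphere with fraction f = 0.5:
P = [sin((1−f)δ)·A + sin(fδ)·B] / sin δ = 0.5384·A + 0.5384·B in Cartesian coordinates,
giving P = (-0.0736, -0.5165, 0.8531), i.e. latitude 58.55°, longitude -98.11°.

58.55°, -98.11°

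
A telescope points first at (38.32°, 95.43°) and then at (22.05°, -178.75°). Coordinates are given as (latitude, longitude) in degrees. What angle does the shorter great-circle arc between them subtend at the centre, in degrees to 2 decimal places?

73.39°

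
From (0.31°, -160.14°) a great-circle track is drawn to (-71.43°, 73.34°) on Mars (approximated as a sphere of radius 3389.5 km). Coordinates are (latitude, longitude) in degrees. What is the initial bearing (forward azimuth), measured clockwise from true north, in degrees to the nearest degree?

195°

With φ₁ = 0.0054, φ₂ = -1.2467, Δλ = -2.2082 rad, the forward-azimuth formula gives
θ = atan2( sin Δλ cos φ₂ , cos φ₁ sin φ₂ − sin φ₁ cos φ₂ cos Δλ ) = atan2(-0.2559, -0.9469) = -164.88°.
Adding 360° brings this into [0°, 360°): 195°.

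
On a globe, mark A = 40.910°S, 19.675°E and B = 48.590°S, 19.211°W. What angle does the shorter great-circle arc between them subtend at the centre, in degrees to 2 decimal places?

28.33°

Let φ₁ = -0.7140 rad, φ₂ = -0.8481 rad, and Δλ = -0.6787 rad.
Haversine: a = sin²(Δφ/2) + cos φ₁ cos φ₂ sin²(Δλ/2) = 0.0045 + (0.7557)(0.6614)(0.1108) = 0.05987.
Central angle c = 2·arcsin(√a) = 0.49440 rad.
So the angular separation is 28.33°.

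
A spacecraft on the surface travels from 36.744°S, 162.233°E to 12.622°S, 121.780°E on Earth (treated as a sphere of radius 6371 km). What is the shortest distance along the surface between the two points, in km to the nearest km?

4834 km

With latitudes φ₁ = -36.744°, φ₂ = -12.622° and longitude difference Δλ = -40.453°:
cos c = sin φ₁ sin φ₂ + cos φ₁ cos φ₂ cos Δλ = (-0.5982)(-0.2185) + (0.8013)(0.9758)(0.7609) = 0.72574,
so c = arccos(0.72574) = 0.75868 rad.
Distance = R·c = 6371 × 0.7587 ≈ 4834 km.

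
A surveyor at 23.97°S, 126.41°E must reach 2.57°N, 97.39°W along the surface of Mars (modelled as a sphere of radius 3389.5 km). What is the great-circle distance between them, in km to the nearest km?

Let φ₁ = -0.4184 rad, φ₂ = 0.0449 rad, and Δλ = 2.3771 rad.
cos c = sin φ₁ sin φ₂ + cos φ₁ cos φ₂ cos Δλ = (-0.4063)(0.0448) + (0.9138)(0.9990)(-0.7218) = -0.67707,
so c = arccos(-0.67707) = 2.31457 rad.
Distance = R·c = 3389.5 × 2.3146 ≈ 7845 km.

7845 km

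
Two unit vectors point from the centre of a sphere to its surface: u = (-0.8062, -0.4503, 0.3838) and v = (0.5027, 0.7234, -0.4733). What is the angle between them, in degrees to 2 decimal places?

u·v = -0.9127; |u| = 1.0000, |v| = 1.0000.
cos θ = (u·v)/(|u||v|) = -0.9126, so θ = 155.87°.

155.87°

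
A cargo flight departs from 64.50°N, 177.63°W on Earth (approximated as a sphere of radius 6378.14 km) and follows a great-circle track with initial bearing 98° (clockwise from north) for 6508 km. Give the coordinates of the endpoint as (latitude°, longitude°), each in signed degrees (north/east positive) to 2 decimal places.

24.90°, -109.12°

Angular distance δ = d/R = 6508/6378.14 = 1.02036 rad; initial bearing θ = 1.7104 rad.
sin φ₂ = sin φ₁ cos δ + cos φ₁ sin δ cos θ = (0.9026)(0.5231) + (0.4305)(0.8523)(-0.1392) = 0.4210, so φ₂ = 24.90°.
Δλ = atan2(sin θ sin δ cos φ₁, cos δ − sin φ₁ sin φ₂) = atan2(0.3634, 0.1430) = 68.513°.
λ₂ = -177.630° + 68.513° = -109.12°.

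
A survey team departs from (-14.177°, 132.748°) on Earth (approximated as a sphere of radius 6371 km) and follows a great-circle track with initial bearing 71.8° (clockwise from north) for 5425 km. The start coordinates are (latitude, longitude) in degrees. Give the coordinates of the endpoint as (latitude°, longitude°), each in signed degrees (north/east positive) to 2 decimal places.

3.81°, 178.49°

Angular distance δ = d/R = 5425/6371 = 0.85151 rad; initial bearing θ = 1.2531 rad.
sin φ₂ = sin φ₁ cos δ + cos φ₁ sin δ cos θ = (-0.2449)(0.6588) + (0.9695)(0.7523)(0.3123) = 0.0664, so φ₂ = 3.81°.
Δλ = atan2(sin θ sin δ cos φ₁, cos δ − sin φ₁ sin φ₂) = atan2(0.6929, 0.6751) = 45.744°.
λ₂ = 132.748° + 45.744° = 178.49°.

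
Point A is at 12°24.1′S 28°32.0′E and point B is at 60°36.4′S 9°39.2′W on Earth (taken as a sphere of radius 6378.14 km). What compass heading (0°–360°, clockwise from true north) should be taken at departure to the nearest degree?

202°

Δλ = -38.187° = -0.6665 rad.
y = sin Δλ · cos φ₂ = (-0.6182)(0.4908) = -0.3034
x = cos φ₁ sin φ₂ − sin φ₁ cos φ₂ cos Δλ = (0.9767)(-0.8713) − (-0.2148)(0.4908)(0.7860) = -0.7681
θ = atan2(y, x) = -158.44°; adding 360° gives 202°.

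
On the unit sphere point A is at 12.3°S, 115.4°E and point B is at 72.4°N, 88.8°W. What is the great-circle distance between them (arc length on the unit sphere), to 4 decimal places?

2.0630

With latitudes φ₁ = -12.300°, φ₂ = 72.400° and longitude difference Δλ = 155.800°:
cos c = sin φ₁ sin φ₂ + cos φ₁ cos φ₂ cos Δλ = (-0.2130)(0.9532) + (0.9770)(0.3024)(-0.9121) = -0.47253,
so c = arccos(-0.47253) = 2.06295 rad.
On the unit sphere the arc length equals the central angle: 2.0630.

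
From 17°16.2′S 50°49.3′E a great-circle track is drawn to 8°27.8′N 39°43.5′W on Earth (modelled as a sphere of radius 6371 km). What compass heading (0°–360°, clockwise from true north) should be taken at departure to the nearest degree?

Δλ = -90.547° = -1.5803 rad.
y = sin Δλ · cos φ₂ = (-1.0000)(0.9891) = -0.9891
x = cos φ₁ sin φ₂ − sin φ₁ cos φ₂ cos Δλ = (0.9549)(0.1472) − (-0.2969)(0.9891)(-0.0095) = 0.1377
θ = atan2(y, x) = -82.07°; adding 360° gives 278°.

278°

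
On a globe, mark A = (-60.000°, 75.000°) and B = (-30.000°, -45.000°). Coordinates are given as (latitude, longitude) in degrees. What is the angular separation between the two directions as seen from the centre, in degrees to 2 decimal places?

77.50°

Let φ₁ = -1.0472 rad, φ₂ = -0.5236 rad, and Δλ = -2.0944 rad.
Haversine: a = sin²(Δφ/2) + cos φ₁ cos φ₂ sin²(Δλ/2) = 0.0670 + (0.5000)(0.8660)(0.7500) = 0.39175.
Central angle c = 2·arcsin(√a) = 1.35256 rad.
So the angular separation is 77.50°.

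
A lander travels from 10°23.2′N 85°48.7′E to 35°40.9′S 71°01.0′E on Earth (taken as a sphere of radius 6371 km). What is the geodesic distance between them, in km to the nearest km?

5353 km

With latitudes φ₁ = 10.387°, φ₂ = -35.682° and longitude difference Δλ = -14.795°:
Haversine: a = sin²(Δφ/2) + cos φ₁ cos φ₂ sin²(Δλ/2) = 0.1531 + (0.9836)(0.8123)(0.0166) = 0.16634.
Central angle c = 2·arcsin(√a) = 0.84020 rad.
Distance = R·c = 6371 × 0.8402 ≈ 5353 km.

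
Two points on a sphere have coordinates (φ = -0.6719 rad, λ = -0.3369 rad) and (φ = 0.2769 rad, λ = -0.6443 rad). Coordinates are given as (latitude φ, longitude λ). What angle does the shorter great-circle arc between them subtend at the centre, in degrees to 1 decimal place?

With latitudes φ₁ = -38.497°, φ₂ = 15.865° and longitude difference Δλ = -17.613°:
cos c = sin φ₁ sin φ₂ + cos φ₁ cos φ₂ cos Δλ = (-0.6225)(0.2734) + (0.7826)(0.9619)(0.9531) = 0.54737,
so c = arccos(0.54737) = 0.99158 rad.
So the angular separation is 56.8°.

56.8°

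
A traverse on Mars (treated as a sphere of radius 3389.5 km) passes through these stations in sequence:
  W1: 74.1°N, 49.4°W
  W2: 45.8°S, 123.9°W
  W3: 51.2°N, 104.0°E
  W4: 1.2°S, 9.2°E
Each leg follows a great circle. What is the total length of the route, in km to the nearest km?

22007 km

Leg W1→W2: central angle 2.2633 rad, distance 7671.3 km.
Leg W2→W3: central angle 2.5898 rad, distance 8778.1 km.
Leg W3→W4: central angle 1.6396 rad, distance 5557.4 km.
Total: 7671.3 + 8778.1 + 5557.4 ≈ 22007 km.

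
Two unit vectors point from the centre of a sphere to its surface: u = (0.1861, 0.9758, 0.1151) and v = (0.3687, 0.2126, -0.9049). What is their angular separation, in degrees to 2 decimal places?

u·v = 0.1719; |u| = 1.0000, |v| = 1.0000.
cos θ = (u·v)/(|u||v|) = 0.1719, so θ = 80.10°.

80.10°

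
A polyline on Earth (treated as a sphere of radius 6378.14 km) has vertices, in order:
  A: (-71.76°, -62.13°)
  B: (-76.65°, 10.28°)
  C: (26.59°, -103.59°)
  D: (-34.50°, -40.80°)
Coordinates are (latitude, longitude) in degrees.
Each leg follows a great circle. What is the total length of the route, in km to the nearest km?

25093 km

Leg A→B: central angle 0.3303 rad, distance 2107.0 km.
Leg B→C: central angle 2.1165 rad, distance 13499.6 km.
Leg C→D: central angle 1.4872 rad, distance 9485.9 km.
Total: 2107.0 + 13499.6 + 9485.9 ≈ 25093 km.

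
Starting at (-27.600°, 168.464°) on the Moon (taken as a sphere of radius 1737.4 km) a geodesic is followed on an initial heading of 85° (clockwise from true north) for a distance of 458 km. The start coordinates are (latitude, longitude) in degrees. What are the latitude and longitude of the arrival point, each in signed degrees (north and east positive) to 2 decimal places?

-25.29°, -174.85°

Angular distance δ = d/R = 458/1737.4 = 0.26361 rad; initial bearing θ = 1.4835 rad.
sin φ₂ = sin φ₁ cos δ + cos φ₁ sin δ cos θ = (-0.4633)(0.9655) + (0.8862)(0.2606)(0.0872) = -0.4272, so φ₂ = -25.29°.
Δλ = atan2(sin θ sin δ cos φ₁, cos δ − sin φ₁ sin φ₂) = atan2(0.2300, 0.7676) = 16.684°.
λ₂ = 168.464° + 16.684° = 185.15° → -174.85° after wrapping to (−180°, 180°].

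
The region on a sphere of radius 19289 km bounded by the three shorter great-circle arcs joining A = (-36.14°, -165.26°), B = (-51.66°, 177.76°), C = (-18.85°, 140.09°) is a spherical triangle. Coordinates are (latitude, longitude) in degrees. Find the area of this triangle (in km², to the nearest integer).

Side lengths (central angles): a = 0.7697, b = 0.8857, c = 0.3432 rad; semiperimeter s = 0.9993.
By l'Huilier's theorem, tan(E/4) = √[tan(s/2) tan((s−a)/2) tan((s−b)/2) tan((s−c)/2)], giving spherical excess E = 0.1395 rad.
Area = E·R² = 0.1395 × (19289)² ≈ 51914980 km².

51914980 km²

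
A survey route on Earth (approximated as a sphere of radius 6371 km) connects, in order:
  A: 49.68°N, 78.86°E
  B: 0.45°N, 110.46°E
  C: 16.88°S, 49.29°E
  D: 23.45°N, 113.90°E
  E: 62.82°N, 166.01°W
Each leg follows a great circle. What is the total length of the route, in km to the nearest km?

28741 km

Leg A→B: central angle 0.9799 rad, distance 6243.1 km.
Leg B→C: central angle 1.0938 rad, distance 6968.4 km.
Leg C→D: central angle 1.3069 rad, distance 8326.1 km.
Leg D→E: central angle 1.1306 rad, distance 7203.0 km.
Total: 6243.1 + 6968.4 + 8326.1 + 7203.0 ≈ 28741 km.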